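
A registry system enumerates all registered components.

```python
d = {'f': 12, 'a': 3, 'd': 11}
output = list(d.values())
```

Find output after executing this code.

Step 1: d.values() returns the dictionary values in insertion order.
Therefore output = [12, 3, 11].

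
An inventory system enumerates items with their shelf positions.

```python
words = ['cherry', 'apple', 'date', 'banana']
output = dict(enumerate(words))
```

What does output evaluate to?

Step 1: enumerate pairs indices with words:
  0 -> 'cherry'
  1 -> 'apple'
  2 -> 'date'
  3 -> 'banana'
Therefore output = {0: 'cherry', 1: 'apple', 2: 'date', 3: 'banana'}.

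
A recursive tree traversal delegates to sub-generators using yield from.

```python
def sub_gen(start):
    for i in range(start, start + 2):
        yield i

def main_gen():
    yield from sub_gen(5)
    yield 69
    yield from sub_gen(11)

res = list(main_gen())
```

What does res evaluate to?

Step 1: main_gen() delegates to sub_gen(5):
  yield 5
  yield 6
Step 2: yield 69
Step 3: Delegates to sub_gen(11):
  yield 11
  yield 12
Therefore res = [5, 6, 69, 11, 12].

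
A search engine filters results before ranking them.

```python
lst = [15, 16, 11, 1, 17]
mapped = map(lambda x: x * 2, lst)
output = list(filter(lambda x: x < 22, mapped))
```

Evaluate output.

Step 1: Map x * 2:
  15 -> 30
  16 -> 32
  11 -> 22
  1 -> 2
  17 -> 34
Step 2: Filter for < 22:
  30: removed
  32: removed
  22: removed
  2: kept
  34: removed
Therefore output = [2].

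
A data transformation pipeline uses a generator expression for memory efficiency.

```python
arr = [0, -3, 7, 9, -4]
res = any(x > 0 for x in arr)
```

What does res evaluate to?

Step 1: Check x > 0 for each element in [0, -3, 7, 9, -4]:
  0 > 0: False
  -3 > 0: False
  7 > 0: True
  9 > 0: True
  -4 > 0: False
Step 2: any() returns True.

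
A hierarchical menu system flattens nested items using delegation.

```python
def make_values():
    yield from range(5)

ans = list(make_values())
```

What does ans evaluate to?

Step 1: yield from delegates to the iterable, yielding each element.
Step 2: Collected values: [0, 1, 2, 3, 4].
Therefore ans = [0, 1, 2, 3, 4].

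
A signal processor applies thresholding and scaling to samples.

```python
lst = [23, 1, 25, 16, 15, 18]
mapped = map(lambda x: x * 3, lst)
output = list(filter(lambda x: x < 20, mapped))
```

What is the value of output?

Step 1: Map x * 3:
  23 -> 69
  1 -> 3
  25 -> 75
  16 -> 48
  15 -> 45
  18 -> 54
Step 2: Filter for < 20:
  69: removed
  3: kept
  75: removed
  48: removed
  45: removed
  54: removed
Therefore output = [3].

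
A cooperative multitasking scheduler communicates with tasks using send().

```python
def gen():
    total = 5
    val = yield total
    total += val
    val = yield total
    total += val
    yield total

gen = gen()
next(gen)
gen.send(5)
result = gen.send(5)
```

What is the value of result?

Step 1: next() -> yield total=5.
Step 2: send(5) -> val=5, total = 5+5 = 10, yield 10.
Step 3: send(5) -> val=5, total = 10+5 = 15, yield 15.
Therefore result = 15.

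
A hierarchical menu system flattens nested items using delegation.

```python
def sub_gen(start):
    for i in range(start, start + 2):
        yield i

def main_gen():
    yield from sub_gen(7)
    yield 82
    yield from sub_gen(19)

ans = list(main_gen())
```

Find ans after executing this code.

Step 1: main_gen() delegates to sub_gen(7):
  yield 7
  yield 8
Step 2: yield 82
Step 3: Delegates to sub_gen(19):
  yield 19
  yield 20
Therefore ans = [7, 8, 82, 19, 20].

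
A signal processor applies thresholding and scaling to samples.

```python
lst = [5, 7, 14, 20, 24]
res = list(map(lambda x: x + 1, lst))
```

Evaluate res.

Step 1: Apply lambda x: x + 1 to each element:
  5 -> 6
  7 -> 8
  14 -> 15
  20 -> 21
  24 -> 25
Therefore res = [6, 8, 15, 21, 25].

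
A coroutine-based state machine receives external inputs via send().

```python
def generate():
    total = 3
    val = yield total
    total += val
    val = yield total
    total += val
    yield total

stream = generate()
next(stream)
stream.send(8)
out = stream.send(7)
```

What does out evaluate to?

Step 1: next() -> yield total=3.
Step 2: send(8) -> val=8, total = 3+8 = 11, yield 11.
Step 3: send(7) -> val=7, total = 11+7 = 18, yield 18.
Therefore out = 18.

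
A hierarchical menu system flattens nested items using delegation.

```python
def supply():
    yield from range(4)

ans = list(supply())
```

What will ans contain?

Step 1: yield from delegates to the iterable, yielding each element.
Step 2: Collected values: [0, 1, 2, 3].
Therefore ans = [0, 1, 2, 3].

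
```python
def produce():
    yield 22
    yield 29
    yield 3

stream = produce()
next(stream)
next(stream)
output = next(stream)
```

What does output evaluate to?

Step 1: produce() creates a generator.
Step 2: next(stream) yields 22 (consumed and discarded).
Step 3: next(stream) yields 29 (consumed and discarded).
Step 4: next(stream) yields 3, assigned to output.
Therefore output = 3.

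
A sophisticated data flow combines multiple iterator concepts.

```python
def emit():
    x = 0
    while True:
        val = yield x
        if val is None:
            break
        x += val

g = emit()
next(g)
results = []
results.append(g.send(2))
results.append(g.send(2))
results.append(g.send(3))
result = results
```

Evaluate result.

Step 1: next(g) -> yield 0.
Step 2: send(2) -> x = 2, yield 2.
Step 3: send(2) -> x = 4, yield 4.
Step 4: send(3) -> x = 7, yield 7.
Therefore result = [2, 4, 7].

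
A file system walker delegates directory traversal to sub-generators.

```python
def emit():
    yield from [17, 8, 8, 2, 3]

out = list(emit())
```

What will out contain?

Step 1: yield from delegates to the iterable, yielding each element.
Step 2: Collected values: [17, 8, 8, 2, 3].
Therefore out = [17, 8, 8, 2, 3].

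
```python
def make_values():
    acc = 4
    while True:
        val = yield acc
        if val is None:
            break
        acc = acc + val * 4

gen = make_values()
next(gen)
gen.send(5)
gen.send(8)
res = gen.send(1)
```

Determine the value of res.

Step 1: next() -> yield acc=4.
Step 2: send(5) -> val=5, acc = 4 + 5*4 = 24, yield 24.
Step 3: send(8) -> val=8, acc = 24 + 8*4 = 56, yield 56.
Step 4: send(1) -> val=1, acc = 56 + 1*4 = 60, yield 60.
Therefore res = 60.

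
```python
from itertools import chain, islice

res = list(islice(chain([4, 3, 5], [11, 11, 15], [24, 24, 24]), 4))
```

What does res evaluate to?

Step 1: chain([4, 3, 5], [11, 11, 15], [24, 24, 24]) = [4, 3, 5, 11, 11, 15, 24, 24, 24].
Step 2: islice takes first 4 elements: [4, 3, 5, 11].
Therefore res = [4, 3, 5, 11].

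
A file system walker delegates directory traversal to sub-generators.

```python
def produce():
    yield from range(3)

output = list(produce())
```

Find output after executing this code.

Step 1: yield from delegates to the iterable, yielding each element.
Step 2: Collected values: [0, 1, 2].
Therefore output = [0, 1, 2].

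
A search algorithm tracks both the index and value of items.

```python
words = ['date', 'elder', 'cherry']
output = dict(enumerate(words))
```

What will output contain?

Step 1: enumerate pairs indices with words:
  0 -> 'date'
  1 -> 'elder'
  2 -> 'cherry'
Therefore output = {0: 'date', 1: 'elder', 2: 'cherry'}.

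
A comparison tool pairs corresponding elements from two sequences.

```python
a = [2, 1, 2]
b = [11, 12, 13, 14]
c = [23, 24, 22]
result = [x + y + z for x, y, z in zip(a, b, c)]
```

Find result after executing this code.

Step 1: zip three lists (truncates to shortest, len=3):
  2 + 11 + 23 = 36
  1 + 12 + 24 = 37
  2 + 13 + 22 = 37
Therefore result = [36, 37, 37].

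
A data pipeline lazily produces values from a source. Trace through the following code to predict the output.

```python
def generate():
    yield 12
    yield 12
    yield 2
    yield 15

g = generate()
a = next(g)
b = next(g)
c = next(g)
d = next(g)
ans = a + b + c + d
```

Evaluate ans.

Step 1: Create generator and consume all values:
  a = next(g) = 12
  b = next(g) = 12
  c = next(g) = 2
  d = next(g) = 15
Step 2: ans = 12 + 12 + 2 + 15 = 41.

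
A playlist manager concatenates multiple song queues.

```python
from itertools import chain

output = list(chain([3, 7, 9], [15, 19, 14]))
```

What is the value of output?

Step 1: chain() concatenates iterables: [3, 7, 9] + [15, 19, 14].
Therefore output = [3, 7, 9, 15, 19, 14].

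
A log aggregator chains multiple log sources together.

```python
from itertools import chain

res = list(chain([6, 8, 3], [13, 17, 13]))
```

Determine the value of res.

Step 1: chain() concatenates iterables: [6, 8, 3] + [13, 17, 13].
Therefore res = [6, 8, 3, 13, 17, 13].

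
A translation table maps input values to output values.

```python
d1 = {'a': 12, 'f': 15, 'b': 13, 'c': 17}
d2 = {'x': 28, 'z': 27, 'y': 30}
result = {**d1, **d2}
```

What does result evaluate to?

Step 1: Merge d1 and d2 (d2 values override on key conflicts).
Step 2: d1 has keys ['a', 'f', 'b', 'c'], d2 has keys ['x', 'z', 'y'].
Therefore result = {'a': 12, 'f': 15, 'b': 13, 'c': 17, 'x': 28, 'z': 27, 'y': 30}.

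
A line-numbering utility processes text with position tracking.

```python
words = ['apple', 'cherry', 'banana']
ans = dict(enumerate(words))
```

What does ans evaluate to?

Step 1: enumerate pairs indices with words:
  0 -> 'apple'
  1 -> 'cherry'
  2 -> 'banana'
Therefore ans = {0: 'apple', 1: 'cherry', 2: 'banana'}.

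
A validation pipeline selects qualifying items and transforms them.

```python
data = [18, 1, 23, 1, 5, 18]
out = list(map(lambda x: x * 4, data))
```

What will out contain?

Step 1: Apply lambda x: x * 4 to each element:
  18 -> 72
  1 -> 4
  23 -> 92
  1 -> 4
  5 -> 20
  18 -> 72
Therefore out = [72, 4, 92, 4, 20, 72].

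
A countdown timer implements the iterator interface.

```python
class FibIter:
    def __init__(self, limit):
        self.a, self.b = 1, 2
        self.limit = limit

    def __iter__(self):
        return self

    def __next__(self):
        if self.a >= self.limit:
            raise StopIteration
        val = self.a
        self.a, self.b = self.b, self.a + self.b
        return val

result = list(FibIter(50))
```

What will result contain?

Step 1: Fibonacci-like sequence (a=1, b=2) until >= 50:
  Yield 1, then a,b = 2,3
  Yield 2, then a,b = 3,5
  Yield 3, then a,b = 5,8
  Yield 5, then a,b = 8,13
  Yield 8, then a,b = 13,21
  Yield 13, then a,b = 21,34
  Yield 21, then a,b = 34,55
  Yield 34, then a,b = 55,89
Step 2: 55 >= 50, stop.
Therefore result = [1, 2, 3, 5, 8, 13, 21, 34].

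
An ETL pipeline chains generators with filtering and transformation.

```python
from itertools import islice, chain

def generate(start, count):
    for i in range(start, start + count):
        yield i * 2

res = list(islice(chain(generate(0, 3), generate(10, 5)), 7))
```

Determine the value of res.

Step 1: generate(0, 3) yields [0, 2, 4].
Step 2: generate(10, 5) yields [20, 22, 24, 26, 28].
Step 3: chain concatenates: [0, 2, 4, 20, 22, 24, 26, 28].
Step 4: islice takes first 7: [0, 2, 4, 20, 22, 24, 26].
Therefore res = [0, 2, 4, 20, 22, 24, 26].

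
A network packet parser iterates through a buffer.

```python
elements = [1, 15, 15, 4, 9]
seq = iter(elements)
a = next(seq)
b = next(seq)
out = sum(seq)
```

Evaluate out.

Step 1: Create iterator over [1, 15, 15, 4, 9].
Step 2: a = next() = 1, b = next() = 15.
Step 3: sum() of remaining [15, 4, 9] = 28.
Therefore out = 28.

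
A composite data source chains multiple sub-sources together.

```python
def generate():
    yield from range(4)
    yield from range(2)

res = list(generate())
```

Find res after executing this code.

Step 1: Trace yields in order:
  yield 0
  yield 1
  yield 2
  yield 3
  yield 0
  yield 1
Therefore res = [0, 1, 2, 3, 0, 1].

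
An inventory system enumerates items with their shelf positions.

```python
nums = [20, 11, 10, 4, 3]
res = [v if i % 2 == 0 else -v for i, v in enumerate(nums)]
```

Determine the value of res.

Step 1: For each (i, v), keep v if i is even, negate if odd:
  i=0 (even): keep 20
  i=1 (odd): negate to -11
  i=2 (even): keep 10
  i=3 (odd): negate to -4
  i=4 (even): keep 3
Therefore res = [20, -11, 10, -4, 3].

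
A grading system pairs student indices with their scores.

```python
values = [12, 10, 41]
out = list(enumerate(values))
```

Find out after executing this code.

Step 1: enumerate pairs each element with its index:
  (0, 12)
  (1, 10)
  (2, 41)
Therefore out = [(0, 12), (1, 10), (2, 41)].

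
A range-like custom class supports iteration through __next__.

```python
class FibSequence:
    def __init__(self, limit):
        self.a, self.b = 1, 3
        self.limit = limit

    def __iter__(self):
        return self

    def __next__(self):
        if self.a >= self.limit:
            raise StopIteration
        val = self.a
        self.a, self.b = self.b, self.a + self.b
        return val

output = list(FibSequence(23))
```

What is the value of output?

Step 1: Fibonacci-like sequence (a=1, b=3) until >= 23:
  Yield 1, then a,b = 3,4
  Yield 3, then a,b = 4,7
  Yield 4, then a,b = 7,11
  Yield 7, then a,b = 11,18
  Yield 11, then a,b = 18,29
  Yield 18, then a,b = 29,47
Step 2: 29 >= 23, stop.
Therefore output = [1, 3, 4, 7, 11, 18].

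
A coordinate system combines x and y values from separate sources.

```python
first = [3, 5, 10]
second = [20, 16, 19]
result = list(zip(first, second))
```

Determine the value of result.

Step 1: zip pairs elements at same index:
  Index 0: (3, 20)
  Index 1: (5, 16)
  Index 2: (10, 19)
Therefore result = [(3, 20), (5, 16), (10, 19)].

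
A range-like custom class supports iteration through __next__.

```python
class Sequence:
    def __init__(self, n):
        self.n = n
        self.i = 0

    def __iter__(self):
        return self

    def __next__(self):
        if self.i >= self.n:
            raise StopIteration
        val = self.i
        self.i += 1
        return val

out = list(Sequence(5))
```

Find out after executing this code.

Step 1: Sequence(5) creates an iterator counting 0 to 4.
Step 2: list() consumes all values: [0, 1, 2, 3, 4].
Therefore out = [0, 1, 2, 3, 4].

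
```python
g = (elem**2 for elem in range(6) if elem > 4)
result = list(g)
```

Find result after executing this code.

Step 1: For range(6), keep elem > 4, then square:
  elem=0: 0 <= 4, excluded
  elem=1: 1 <= 4, excluded
  elem=2: 2 <= 4, excluded
  elem=3: 3 <= 4, excluded
  elem=4: 4 <= 4, excluded
  elem=5: 5 > 4, yield 5**2 = 25
Therefore result = [25].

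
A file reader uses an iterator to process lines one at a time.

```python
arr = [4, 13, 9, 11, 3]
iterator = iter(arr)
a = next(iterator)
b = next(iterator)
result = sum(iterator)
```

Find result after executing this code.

Step 1: Create iterator over [4, 13, 9, 11, 3].
Step 2: a = next() = 4, b = next() = 13.
Step 3: sum() of remaining [9, 11, 3] = 23.
Therefore result = 23.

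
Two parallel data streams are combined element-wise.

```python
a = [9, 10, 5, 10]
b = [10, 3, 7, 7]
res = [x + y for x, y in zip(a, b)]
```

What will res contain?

Step 1: Add corresponding elements:
  9 + 10 = 19
  10 + 3 = 13
  5 + 7 = 12
  10 + 7 = 17
Therefore res = [19, 13, 12, 17].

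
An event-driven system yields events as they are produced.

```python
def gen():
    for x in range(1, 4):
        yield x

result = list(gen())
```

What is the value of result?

Step 1: The generator yields each value from range(1, 4).
Step 2: list() consumes all yields: [1, 2, 3].
Therefore result = [1, 2, 3].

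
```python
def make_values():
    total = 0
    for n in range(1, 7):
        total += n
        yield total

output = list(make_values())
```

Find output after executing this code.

Step 1: Generator accumulates running sum:
  n=1: total = 1, yield 1
  n=2: total = 3, yield 3
  n=3: total = 6, yield 6
  n=4: total = 10, yield 10
  n=5: total = 15, yield 15
  n=6: total = 21, yield 21
Therefore output = [1, 3, 6, 10, 15, 21].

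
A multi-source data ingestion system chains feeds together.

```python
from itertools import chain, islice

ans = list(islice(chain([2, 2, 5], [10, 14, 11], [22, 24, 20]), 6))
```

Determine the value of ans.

Step 1: chain([2, 2, 5], [10, 14, 11], [22, 24, 20]) = [2, 2, 5, 10, 14, 11, 22, 24, 20].
Step 2: islice takes first 6 elements: [2, 2, 5, 10, 14, 11].
Therefore ans = [2, 2, 5, 10, 14, 11].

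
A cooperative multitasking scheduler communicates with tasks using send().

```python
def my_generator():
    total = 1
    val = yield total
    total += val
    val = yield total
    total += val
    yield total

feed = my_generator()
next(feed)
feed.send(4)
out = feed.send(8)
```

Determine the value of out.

Step 1: next() -> yield total=1.
Step 2: send(4) -> val=4, total = 1+4 = 5, yield 5.
Step 3: send(8) -> val=8, total = 5+8 = 13, yield 13.
Therefore out = 13.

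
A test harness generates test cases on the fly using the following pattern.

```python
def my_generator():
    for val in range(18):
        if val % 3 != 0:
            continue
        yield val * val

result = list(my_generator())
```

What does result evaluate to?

Step 1: Only yield val**2 when val is divisible by 3:
  val=0: 0 % 3 == 0, yield 0**2 = 0
  val=3: 3 % 3 == 0, yield 3**2 = 9
  val=6: 6 % 3 == 0, yield 6**2 = 36
  val=9: 9 % 3 == 0, yield 9**2 = 81
  val=12: 12 % 3 == 0, yield 12**2 = 144
  val=15: 15 % 3 == 0, yield 15**2 = 225
Therefore result = [0, 9, 36, 81, 144, 225].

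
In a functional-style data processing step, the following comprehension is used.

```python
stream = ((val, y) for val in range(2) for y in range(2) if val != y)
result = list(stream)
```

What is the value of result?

Step 1: Nested generator over range(2) x range(2) where val != y:
  (0, 0): excluded (val == y)
  (0, 1): included
  (1, 0): included
  (1, 1): excluded (val == y)
Therefore result = [(0, 1), (1, 0)].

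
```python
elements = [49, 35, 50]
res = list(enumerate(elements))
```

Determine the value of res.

Step 1: enumerate pairs each element with its index:
  (0, 49)
  (1, 35)
  (2, 50)
Therefore res = [(0, 49), (1, 35), (2, 50)].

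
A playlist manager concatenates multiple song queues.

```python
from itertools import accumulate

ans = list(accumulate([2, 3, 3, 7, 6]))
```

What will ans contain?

Step 1: accumulate computes running sums:
  + 2 = 2
  + 3 = 5
  + 3 = 8
  + 7 = 15
  + 6 = 21
Therefore ans = [2, 5, 8, 15, 21].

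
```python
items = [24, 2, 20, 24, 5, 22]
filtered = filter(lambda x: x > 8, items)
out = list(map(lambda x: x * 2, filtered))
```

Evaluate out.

Step 1: Filter items for elements > 8:
  24: kept
  2: removed
  20: kept
  24: kept
  5: removed
  22: kept
Step 2: Map x * 2 on filtered [24, 20, 24, 22]:
  24 -> 48
  20 -> 40
  24 -> 48
  22 -> 44
Therefore out = [48, 40, 48, 44].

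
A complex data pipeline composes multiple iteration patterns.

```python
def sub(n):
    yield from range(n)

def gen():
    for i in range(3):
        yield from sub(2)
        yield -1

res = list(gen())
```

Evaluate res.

Step 1: For each i in range(3):
  i=0: yield from sub(2) -> [0, 1], then yield -1
  i=1: yield from sub(2) -> [0, 1], then yield -1
  i=2: yield from sub(2) -> [0, 1], then yield -1
Therefore res = [0, 1, -1, 0, 1, -1, 0, 1, -1].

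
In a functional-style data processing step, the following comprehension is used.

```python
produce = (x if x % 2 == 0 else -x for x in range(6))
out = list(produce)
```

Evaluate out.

Step 1: For each x in range(6), yield x if even, else -x:
  x=0: even, yield 0
  x=1: odd, yield -1
  x=2: even, yield 2
  x=3: odd, yield -3
  x=4: even, yield 4
  x=5: odd, yield -5
Therefore out = [0, -1, 2, -3, 4, -5].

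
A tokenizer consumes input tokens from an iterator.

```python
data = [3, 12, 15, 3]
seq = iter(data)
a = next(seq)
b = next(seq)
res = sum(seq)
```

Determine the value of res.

Step 1: Create iterator over [3, 12, 15, 3].
Step 2: a = next() = 3, b = next() = 12.
Step 3: sum() of remaining [15, 3] = 18.
Therefore res = 18.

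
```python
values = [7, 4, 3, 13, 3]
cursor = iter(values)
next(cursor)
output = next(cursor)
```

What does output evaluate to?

Step 1: Create iterator over [7, 4, 3, 13, 3].
Step 2: next() consumes 7.
Step 3: next() returns 4.
Therefore output = 4.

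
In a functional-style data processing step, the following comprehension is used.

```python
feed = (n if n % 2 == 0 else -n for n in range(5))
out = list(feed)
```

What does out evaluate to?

Step 1: For each n in range(5), yield n if even, else -n:
  n=0: even, yield 0
  n=1: odd, yield -1
  n=2: even, yield 2
  n=3: odd, yield -3
  n=4: even, yield 4
Therefore out = [0, -1, 2, -3, 4].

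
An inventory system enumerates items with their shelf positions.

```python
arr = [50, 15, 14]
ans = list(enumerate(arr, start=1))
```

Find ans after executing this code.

Step 1: enumerate with start=1:
  (1, 50)
  (2, 15)
  (3, 14)
Therefore ans = [(1, 50), (2, 15), (3, 14)].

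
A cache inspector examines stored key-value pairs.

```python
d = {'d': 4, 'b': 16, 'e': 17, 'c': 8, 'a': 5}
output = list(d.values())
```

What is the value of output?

Step 1: d.values() returns the dictionary values in insertion order.
Therefore output = [4, 16, 17, 8, 5].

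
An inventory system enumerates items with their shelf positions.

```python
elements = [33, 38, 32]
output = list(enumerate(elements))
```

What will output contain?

Step 1: enumerate pairs each element with its index:
  (0, 33)
  (1, 38)
  (2, 32)
Therefore output = [(0, 33), (1, 38), (2, 32)].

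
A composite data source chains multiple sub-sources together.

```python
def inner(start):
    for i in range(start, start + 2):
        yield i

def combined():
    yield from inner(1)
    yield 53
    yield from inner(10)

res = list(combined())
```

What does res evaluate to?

Step 1: combined() delegates to inner(1):
  yield 1
  yield 2
Step 2: yield 53
Step 3: Delegates to inner(10):
  yield 10
  yield 11
Therefore res = [1, 2, 53, 10, 11].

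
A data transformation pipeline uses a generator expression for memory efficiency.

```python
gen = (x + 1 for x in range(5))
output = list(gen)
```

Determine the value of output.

Step 1: For each x in range(5), compute x+1:
  x=0: 0+1 = 1
  x=1: 1+1 = 2
  x=2: 2+1 = 3
  x=3: 3+1 = 4
  x=4: 4+1 = 5
Therefore output = [1, 2, 3, 4, 5].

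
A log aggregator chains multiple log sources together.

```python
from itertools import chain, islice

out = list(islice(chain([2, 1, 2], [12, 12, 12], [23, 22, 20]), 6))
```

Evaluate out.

Step 1: chain([2, 1, 2], [12, 12, 12], [23, 22, 20]) = [2, 1, 2, 12, 12, 12, 23, 22, 20].
Step 2: islice takes first 6 elements: [2, 1, 2, 12, 12, 12].
Therefore out = [2, 1, 2, 12, 12, 12].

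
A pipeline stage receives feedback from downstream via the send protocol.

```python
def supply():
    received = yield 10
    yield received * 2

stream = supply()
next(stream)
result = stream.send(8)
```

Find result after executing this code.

Step 1: next(stream) advances to first yield, producing 10.
Step 2: send(8) resumes, received = 8.
Step 3: yield received * 2 = 8 * 2 = 16.
Therefore result = 16.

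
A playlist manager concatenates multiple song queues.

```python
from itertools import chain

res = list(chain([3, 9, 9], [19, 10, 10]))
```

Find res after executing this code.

Step 1: chain() concatenates iterables: [3, 9, 9] + [19, 10, 10].
Therefore res = [3, 9, 9, 19, 10, 10].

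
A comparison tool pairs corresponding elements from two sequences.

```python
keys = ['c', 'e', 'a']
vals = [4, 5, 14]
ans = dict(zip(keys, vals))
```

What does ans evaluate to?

Step 1: zip pairs keys with values:
  'c' -> 4
  'e' -> 5
  'a' -> 14
Therefore ans = {'c': 4, 'e': 5, 'a': 14}.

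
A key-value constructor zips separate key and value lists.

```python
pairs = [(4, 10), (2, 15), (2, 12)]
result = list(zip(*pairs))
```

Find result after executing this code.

Step 1: zip(*pairs) transposes: unzips [(4, 10), (2, 15), (2, 12)] into separate sequences.
Step 2: First elements: (4, 2, 2), second elements: (10, 15, 12).
Therefore result = [(4, 2, 2), (10, 15, 12)].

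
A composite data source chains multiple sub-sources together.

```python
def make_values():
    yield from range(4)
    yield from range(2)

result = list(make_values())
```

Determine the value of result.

Step 1: Trace yields in order:
  yield 0
  yield 1
  yield 2
  yield 3
  yield 0
  yield 1
Therefore result = [0, 1, 2, 3, 0, 1].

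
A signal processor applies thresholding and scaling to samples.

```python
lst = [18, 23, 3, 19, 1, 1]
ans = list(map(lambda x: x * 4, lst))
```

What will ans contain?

Step 1: Apply lambda x: x * 4 to each element:
  18 -> 72
  23 -> 92
  3 -> 12
  19 -> 76
  1 -> 4
  1 -> 4
Therefore ans = [72, 92, 12, 76, 4, 4].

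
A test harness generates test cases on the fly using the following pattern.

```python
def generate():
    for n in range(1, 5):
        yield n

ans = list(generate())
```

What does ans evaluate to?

Step 1: The generator yields each value from range(1, 5).
Step 2: list() consumes all yields: [1, 2, 3, 4].
Therefore ans = [1, 2, 3, 4].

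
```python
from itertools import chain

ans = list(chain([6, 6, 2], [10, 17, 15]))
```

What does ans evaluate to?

Step 1: chain() concatenates iterables: [6, 6, 2] + [10, 17, 15].
Therefore ans = [6, 6, 2, 10, 17, 15].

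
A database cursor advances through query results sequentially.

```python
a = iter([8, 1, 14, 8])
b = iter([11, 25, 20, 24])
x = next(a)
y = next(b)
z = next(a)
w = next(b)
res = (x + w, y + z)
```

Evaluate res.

Step 1: a iterates [8, 1, 14, 8], b iterates [11, 25, 20, 24].
Step 2: x = next(a) = 8, y = next(b) = 11.
Step 3: z = next(a) = 1, w = next(b) = 25.
Step 4: res = (8 + 25, 11 + 1) = (33, 12).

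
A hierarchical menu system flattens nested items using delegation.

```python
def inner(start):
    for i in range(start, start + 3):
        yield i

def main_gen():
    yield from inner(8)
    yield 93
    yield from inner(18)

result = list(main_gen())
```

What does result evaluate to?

Step 1: main_gen() delegates to inner(8):
  yield 8
  yield 9
  yield 10
Step 2: yield 93
Step 3: Delegates to inner(18):
  yield 18
  yield 19
  yield 20
Therefore result = [8, 9, 10, 93, 18, 19, 20].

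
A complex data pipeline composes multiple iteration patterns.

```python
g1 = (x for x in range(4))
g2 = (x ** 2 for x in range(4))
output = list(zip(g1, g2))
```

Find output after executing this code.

Step 1: g1 produces [0, 1, 2, 3].
Step 2: g2 produces [0, 1, 4, 9].
Step 3: zip pairs them: [(0, 0), (1, 1), (2, 4), (3, 9)].
Therefore output = [(0, 0), (1, 1), (2, 4), (3, 9)].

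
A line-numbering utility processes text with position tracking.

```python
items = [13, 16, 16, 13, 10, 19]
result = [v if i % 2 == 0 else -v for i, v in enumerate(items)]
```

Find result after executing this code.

Step 1: For each (i, v), keep v if i is even, negate if odd:
  i=0 (even): keep 13
  i=1 (odd): negate to -16
  i=2 (even): keep 16
  i=3 (odd): negate to -13
  i=4 (even): keep 10
  i=5 (odd): negate to -19
Therefore result = [13, -16, 16, -13, 10, -19].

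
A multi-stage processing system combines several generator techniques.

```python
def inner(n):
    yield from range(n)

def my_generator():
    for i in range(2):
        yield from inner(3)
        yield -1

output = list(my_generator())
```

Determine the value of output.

Step 1: For each i in range(2):
  i=0: yield from inner(3) -> [0, 1, 2], then yield -1
  i=1: yield from inner(3) -> [0, 1, 2], then yield -1
Therefore output = [0, 1, 2, -1, 0, 1, 2, -1].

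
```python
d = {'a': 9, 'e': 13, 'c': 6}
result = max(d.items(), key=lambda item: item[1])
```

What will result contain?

Step 1: Find item with maximum value:
  ('a', 9)
  ('e', 13)
  ('c', 6)
Step 2: Maximum value is 13 at key 'e'.
Therefore result = ('e', 13).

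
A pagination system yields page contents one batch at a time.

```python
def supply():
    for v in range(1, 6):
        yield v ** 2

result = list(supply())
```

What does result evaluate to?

Step 1: For each v in range(1, 6), yield v**2:
  v=1: yield 1**2 = 1
  v=2: yield 2**2 = 4
  v=3: yield 3**2 = 9
  v=4: yield 4**2 = 16
  v=5: yield 5**2 = 25
Therefore result = [1, 4, 9, 16, 25].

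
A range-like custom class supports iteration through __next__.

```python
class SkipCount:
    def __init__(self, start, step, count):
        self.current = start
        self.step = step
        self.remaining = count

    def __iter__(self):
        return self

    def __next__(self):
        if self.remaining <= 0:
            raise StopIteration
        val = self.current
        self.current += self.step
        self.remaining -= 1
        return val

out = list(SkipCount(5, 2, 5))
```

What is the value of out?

Step 1: SkipCount starts at 5, increments by 2, for 5 steps:
  Yield 5, then current += 2
  Yield 7, then current += 2
  Yield 9, then current += 2
  Yield 11, then current += 2
  Yield 13, then current += 2
Therefore out = [5, 7, 9, 11, 13].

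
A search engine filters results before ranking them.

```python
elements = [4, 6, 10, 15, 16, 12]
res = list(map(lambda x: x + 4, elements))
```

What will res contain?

Step 1: Apply lambda x: x + 4 to each element:
  4 -> 8
  6 -> 10
  10 -> 14
  15 -> 19
  16 -> 20
  12 -> 16
Therefore res = [8, 10, 14, 19, 20, 16].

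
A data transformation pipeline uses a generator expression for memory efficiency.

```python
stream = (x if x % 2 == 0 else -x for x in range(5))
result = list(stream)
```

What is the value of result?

Step 1: For each x in range(5), yield x if even, else -x:
  x=0: even, yield 0
  x=1: odd, yield -1
  x=2: even, yield 2
  x=3: odd, yield -3
  x=4: even, yield 4
Therefore result = [0, -1, 2, -3, 4].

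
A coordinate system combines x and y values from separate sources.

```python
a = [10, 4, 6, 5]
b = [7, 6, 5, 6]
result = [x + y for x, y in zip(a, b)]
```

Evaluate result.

Step 1: Add corresponding elements:
  10 + 7 = 17
  4 + 6 = 10
  6 + 5 = 11
  5 + 6 = 11
Therefore result = [17, 10, 11, 11].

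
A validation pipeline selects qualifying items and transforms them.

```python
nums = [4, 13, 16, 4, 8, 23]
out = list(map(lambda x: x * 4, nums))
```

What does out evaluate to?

Step 1: Apply lambda x: x * 4 to each element:
  4 -> 16
  13 -> 52
  16 -> 64
  4 -> 16
  8 -> 32
  23 -> 92
Therefore out = [16, 52, 64, 16, 32, 92].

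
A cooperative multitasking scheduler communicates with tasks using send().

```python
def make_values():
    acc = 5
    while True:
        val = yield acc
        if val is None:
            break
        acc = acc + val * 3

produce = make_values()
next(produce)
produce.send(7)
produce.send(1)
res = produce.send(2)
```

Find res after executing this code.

Step 1: next() -> yield acc=5.
Step 2: send(7) -> val=7, acc = 5 + 7*3 = 26, yield 26.
Step 3: send(1) -> val=1, acc = 26 + 1*3 = 29, yield 29.
Step 4: send(2) -> val=2, acc = 29 + 2*3 = 35, yield 35.
Therefore res = 35.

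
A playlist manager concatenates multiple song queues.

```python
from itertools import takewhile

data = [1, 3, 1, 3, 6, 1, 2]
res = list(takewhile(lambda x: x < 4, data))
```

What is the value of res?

Step 1: takewhile stops at first element >= 4:
  1 < 4: take
  3 < 4: take
  1 < 4: take
  3 < 4: take
  6 >= 4: stop
Therefore res = [1, 3, 1, 3].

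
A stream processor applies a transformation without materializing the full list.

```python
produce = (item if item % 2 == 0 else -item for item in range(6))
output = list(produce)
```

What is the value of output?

Step 1: For each item in range(6), yield item if even, else -item:
  item=0: even, yield 0
  item=1: odd, yield -1
  item=2: even, yield 2
  item=3: odd, yield -3
  item=4: even, yield 4
  item=5: odd, yield -5
Therefore output = [0, -1, 2, -3, 4, -5].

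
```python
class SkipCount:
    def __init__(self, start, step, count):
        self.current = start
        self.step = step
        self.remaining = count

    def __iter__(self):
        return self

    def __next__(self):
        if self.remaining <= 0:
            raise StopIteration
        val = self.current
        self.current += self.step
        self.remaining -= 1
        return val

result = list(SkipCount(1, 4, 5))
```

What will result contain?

Step 1: SkipCount starts at 1, increments by 4, for 5 steps:
  Yield 1, then current += 4
  Yield 5, then current += 4
  Yield 9, then current += 4
  Yield 13, then current += 4
  Yield 17, then current += 4
Therefore result = [1, 5, 9, 13, 17].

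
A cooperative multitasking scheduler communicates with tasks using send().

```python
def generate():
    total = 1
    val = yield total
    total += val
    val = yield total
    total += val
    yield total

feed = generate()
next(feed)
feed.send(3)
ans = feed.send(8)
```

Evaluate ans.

Step 1: next() -> yield total=1.
Step 2: send(3) -> val=3, total = 1+3 = 4, yield 4.
Step 3: send(8) -> val=8, total = 4+8 = 12, yield 12.
Therefore ans = 12.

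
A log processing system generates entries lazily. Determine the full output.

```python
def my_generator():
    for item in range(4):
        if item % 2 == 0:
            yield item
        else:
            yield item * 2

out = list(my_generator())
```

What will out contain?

Step 1: For each item in range(4), yield item if even, else item*2:
  item=0 (even): yield 0
  item=1 (odd): yield 1*2 = 2
  item=2 (even): yield 2
  item=3 (odd): yield 3*2 = 6
Therefore out = [0, 2, 2, 6].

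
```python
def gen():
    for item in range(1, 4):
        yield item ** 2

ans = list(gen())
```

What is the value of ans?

Step 1: For each item in range(1, 4), yield item**2:
  item=1: yield 1**2 = 1
  item=2: yield 2**2 = 4
  item=3: yield 3**2 = 9
Therefore ans = [1, 4, 9].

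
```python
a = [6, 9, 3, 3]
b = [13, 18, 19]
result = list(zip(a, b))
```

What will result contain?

Step 1: zip stops at shortest (len(a)=4, len(b)=3):
  Index 0: (6, 13)
  Index 1: (9, 18)
  Index 2: (3, 19)
Step 2: Last element of a (3) has no pair, dropped.
Therefore result = [(6, 13), (9, 18), (3, 19)].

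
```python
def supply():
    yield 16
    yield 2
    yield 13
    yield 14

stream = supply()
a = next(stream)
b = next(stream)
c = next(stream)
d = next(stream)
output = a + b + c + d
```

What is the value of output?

Step 1: Create generator and consume all values:
  a = next(stream) = 16
  b = next(stream) = 2
  c = next(stream) = 13
  d = next(stream) = 14
Step 2: output = 16 + 2 + 13 + 14 = 45.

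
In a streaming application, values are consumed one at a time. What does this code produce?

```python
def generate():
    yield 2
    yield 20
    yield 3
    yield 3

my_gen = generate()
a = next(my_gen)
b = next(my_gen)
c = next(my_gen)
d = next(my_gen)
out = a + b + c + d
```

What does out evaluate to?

Step 1: Create generator and consume all values:
  a = next(my_gen) = 2
  b = next(my_gen) = 20
  c = next(my_gen) = 3
  d = next(my_gen) = 3
Step 2: out = 2 + 20 + 3 + 3 = 28.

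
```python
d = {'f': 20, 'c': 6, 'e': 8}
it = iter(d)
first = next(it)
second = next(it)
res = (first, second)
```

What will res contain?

Step 1: iter(d) iterates over keys: ['f', 'c', 'e'].
Step 2: first = next(it) = 'f', second = next(it) = 'c'.
Therefore res = ('f', 'c').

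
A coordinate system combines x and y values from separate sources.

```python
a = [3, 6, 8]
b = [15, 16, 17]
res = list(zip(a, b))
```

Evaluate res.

Step 1: zip pairs elements at same index:
  Index 0: (3, 15)
  Index 1: (6, 16)
  Index 2: (8, 17)
Therefore res = [(3, 15), (6, 16), (8, 17)].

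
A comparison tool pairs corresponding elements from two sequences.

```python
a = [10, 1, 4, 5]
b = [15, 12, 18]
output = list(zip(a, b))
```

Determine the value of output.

Step 1: zip stops at shortest (len(a)=4, len(b)=3):
  Index 0: (10, 15)
  Index 1: (1, 12)
  Index 2: (4, 18)
Step 2: Last element of a (5) has no pair, dropped.
Therefore output = [(10, 15), (1, 12), (4, 18)].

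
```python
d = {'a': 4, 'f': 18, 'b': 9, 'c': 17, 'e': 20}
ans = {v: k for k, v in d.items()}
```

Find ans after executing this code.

Step 1: Invert dict (swap keys and values):
  'a': 4 -> 4: 'a'
  'f': 18 -> 18: 'f'
  'b': 9 -> 9: 'b'
  'c': 17 -> 17: 'c'
  'e': 20 -> 20: 'e'
Therefore ans = {4: 'a', 18: 'f', 9: 'b', 17: 'c', 20: 'e'}.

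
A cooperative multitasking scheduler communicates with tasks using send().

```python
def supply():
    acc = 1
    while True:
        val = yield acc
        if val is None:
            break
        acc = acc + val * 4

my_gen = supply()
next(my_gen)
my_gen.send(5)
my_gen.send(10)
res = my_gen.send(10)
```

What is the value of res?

Step 1: next() -> yield acc=1.
Step 2: send(5) -> val=5, acc = 1 + 5*4 = 21, yield 21.
Step 3: send(10) -> val=10, acc = 21 + 10*4 = 61, yield 61.
Step 4: send(10) -> val=10, acc = 61 + 10*4 = 101, yield 101.
Therefore res = 101.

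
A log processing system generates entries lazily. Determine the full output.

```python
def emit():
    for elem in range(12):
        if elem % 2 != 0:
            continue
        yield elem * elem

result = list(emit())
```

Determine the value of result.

Step 1: Only yield elem**2 when elem is divisible by 2:
  elem=0: 0 % 2 == 0, yield 0**2 = 0
  elem=2: 2 % 2 == 0, yield 2**2 = 4
  elem=4: 4 % 2 == 0, yield 4**2 = 16
  elem=6: 6 % 2 == 0, yield 6**2 = 36
  elem=8: 8 % 2 == 0, yield 8**2 = 64
  elem=10: 10 % 2 == 0, yield 10**2 = 100
Therefore result = [0, 4, 16, 36, 64, 100].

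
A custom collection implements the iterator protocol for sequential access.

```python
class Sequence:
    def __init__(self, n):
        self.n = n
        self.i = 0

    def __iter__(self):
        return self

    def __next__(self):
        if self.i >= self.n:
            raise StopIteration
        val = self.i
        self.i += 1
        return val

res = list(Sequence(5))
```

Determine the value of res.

Step 1: Sequence(5) creates an iterator counting 0 to 4.
Step 2: list() consumes all values: [0, 1, 2, 3, 4].
Therefore res = [0, 1, 2, 3, 4].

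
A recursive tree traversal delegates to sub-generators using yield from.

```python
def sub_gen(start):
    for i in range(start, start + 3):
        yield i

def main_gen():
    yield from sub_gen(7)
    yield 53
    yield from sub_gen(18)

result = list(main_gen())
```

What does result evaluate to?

Step 1: main_gen() delegates to sub_gen(7):
  yield 7
  yield 8
  yield 9
Step 2: yield 53
Step 3: Delegates to sub_gen(18):
  yield 18
  yield 19
  yield 20
Therefore result = [7, 8, 9, 53, 18, 19, 20].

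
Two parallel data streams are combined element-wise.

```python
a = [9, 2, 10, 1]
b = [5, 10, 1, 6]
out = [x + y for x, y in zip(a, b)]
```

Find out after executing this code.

Step 1: Add corresponding elements:
  9 + 5 = 14
  2 + 10 = 12
  10 + 1 = 11
  1 + 6 = 7
Therefore out = [14, 12, 11, 7].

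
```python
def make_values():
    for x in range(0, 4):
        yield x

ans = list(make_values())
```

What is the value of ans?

Step 1: The generator yields each value from range(0, 4).
Step 2: list() consumes all yields: [0, 1, 2, 3].
Therefore ans = [0, 1, 2, 3].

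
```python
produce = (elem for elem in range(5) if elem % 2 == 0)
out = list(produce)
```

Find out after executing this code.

Step 1: Filter range(5) keeping only even values:
  elem=0: even, included
  elem=1: odd, excluded
  elem=2: even, included
  elem=3: odd, excluded
  elem=4: even, included
Therefore out = [0, 2, 4].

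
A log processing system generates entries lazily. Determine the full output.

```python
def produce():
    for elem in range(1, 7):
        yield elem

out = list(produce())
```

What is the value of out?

Step 1: The generator yields each value from range(1, 7).
Step 2: list() consumes all yields: [1, 2, 3, 4, 5, 6].
Therefore out = [1, 2, 3, 4, 5, 6].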